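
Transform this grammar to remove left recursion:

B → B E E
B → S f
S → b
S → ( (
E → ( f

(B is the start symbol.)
B is directly left-recursive. The standard transformation for
  A → A α₁ | ... | A α_m | β₁ | ... | β_n
is
  A  → β₁ A' | ... | β_n A'
  A' → α₁ A' | ... | α_m A' | ε

B → S f becomes B → S f B'
B → B E E becomes B' → E E B'
Add B' → ε

Productions for other non-terminals are unchanged:
  S → b
  S → ( (
  E → ( f

Resulting grammar:
B → S f B'
B' → E E B'
B' → ε
S → b
S → ( (
E → ( f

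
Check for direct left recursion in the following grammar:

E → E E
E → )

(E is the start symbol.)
Direct left recursion occurs when N → N α for some non-terminal N (the right-hand side begins with the left-hand side itself).

E → E E: LEFT RECURSIVE (starts with E)
E → ): starts with ')'

The grammar has direct left recursion on: E.

Answer: Yes, E is left-recursive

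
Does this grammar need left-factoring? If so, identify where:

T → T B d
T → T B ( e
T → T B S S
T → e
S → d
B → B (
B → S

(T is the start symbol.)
Left-factoring is needed when two productions for the same non-terminal
share a common prefix on the right-hand side.

Productions for T:
  T → T B d
  T → T B ( e
  T → T B S S
  T → e
Productions for B:
  B → B (
  B → S

Found common prefix 'T B' in productions for T

Answer: Yes, T has productions with common prefix 'T B'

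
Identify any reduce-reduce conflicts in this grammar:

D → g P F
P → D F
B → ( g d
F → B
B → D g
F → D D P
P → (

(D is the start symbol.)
No reduce-reduce conflicts

A reduce-reduce conflict occurs when an LR(0) state has two complete items [A → α .] and [B → β .] — both call for a reduction, and with no lookahead the parser cannot choose between them.

Augment with D' → D and build the canonical LR(0) collection (I0 = CLOSURE({[D' → . D]}), then GOTO on every symbol after a dot until no new states appear). It has 16 states:
  I0: { [D → . g P F], [D' → . D] }  — shift
  I1: { [D' → D .] }  — accept
  I2: { [D → . g P F], [D → g . P F], [P → . (], [P → . D F] }  — shift
  I3: { [P → ( .] }  — reduce
  I4: { [B → . ( g d], [B → . D g], [D → . g P F], [F → . B], [F → . D D P], [P → D . F] }  — shift
  I5: { [B → . ( g d], [B → . D g], [D → . g P F], [D → g P . F], [F → . B], [F → . D D P] }  — shift
  I6: { [B → ( . g d] }  — shift
  I7: { [F → B .] }  — reduce
  I8: { [B → D . g], [D → . g P F], [F → D . D P] }  — shift
  I9: { [D → g P F .] }  — reduce
  I10: { [D → . g P F], [F → D D . P], [P → . (], [P → . D F] }  — shift
  I11: { [B → D g .], [D → . g P F], [D → g . P F], [P → . (], [P → . D F] }  — shift, reduce
  I12: { [F → D D P .] }  — reduce
  I13: { [B → ( g . d] }  — shift
  I14: { [B → ( g d .] }  — reduce
  I15: { [P → D F .] }  — reduce

No state contains more than one complete item.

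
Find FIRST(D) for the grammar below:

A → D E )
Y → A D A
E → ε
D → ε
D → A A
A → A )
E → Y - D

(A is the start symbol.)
To compute FIRST(D), examine every production with D on the left-hand side, reading each right-hand side left to right until a non-nullable symbol is reached.

FIRST sets of the other non-terminals involved (by the same procedure, iterated to a fixed point):
  FIRST(A) = { ')' }

From D → ε:
  - ε-production, so ε ∈ FIRST(D)
From D → A A:
  - A is a non-terminal: add FIRST(A) \ {ε} = { ')' }
    A is not nullable, so stop

Collecting: FIRST(D) = { ')', ε }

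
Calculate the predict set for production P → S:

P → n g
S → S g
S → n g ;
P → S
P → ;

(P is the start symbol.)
PREDICT(P → S) = (FIRST(RHS) \ {ε}) ∪ (FOLLOW(P) if ε ∈ FIRST(RHS), i.e. RHS ⇒* ε)
FIRST(S) = { 'n' }
FIRST(S) = { 'n' }
ε ∉ FIRST(S), so FOLLOW(P) is not added.
PREDICT(P → S) = { 'n' }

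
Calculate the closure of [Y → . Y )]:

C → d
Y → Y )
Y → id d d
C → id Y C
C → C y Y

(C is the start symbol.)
{ [Y → . Y )], [Y → . id d d] }

Start with: [Y → . Y )]
  [Y → . Y )] has the dot before Y: add [Y → . id d d]
No further items can be added.

CLOSURE = { [Y → . Y )], [Y → . id d d] }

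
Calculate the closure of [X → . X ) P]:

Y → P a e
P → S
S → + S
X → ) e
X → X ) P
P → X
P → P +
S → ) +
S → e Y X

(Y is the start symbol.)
{ [X → . ) e], [X → . X ) P] }

To compute CLOSURE, for each item [A → α.Bβ] where B is a non-terminal, add [B → .γ] for all productions B → γ; repeat for the newly added items until nothing changes.

Start with: [X → . X ) P]
  [X → . X ) P] has the dot before X: add [X → . ) e]
No further items can be added.

CLOSURE = { [X → . ) e], [X → . X ) P] }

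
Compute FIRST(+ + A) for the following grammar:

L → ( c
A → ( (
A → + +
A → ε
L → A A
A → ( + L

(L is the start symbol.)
{ '+' }

To compute FIRST(+ + A), process the symbols left to right:
Symbol + is a terminal. Add '+' and stop.
FIRST(+ + A) = { '+' }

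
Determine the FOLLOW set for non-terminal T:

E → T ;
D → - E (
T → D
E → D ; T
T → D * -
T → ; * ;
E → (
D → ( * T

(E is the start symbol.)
{ $, '(', '*', ';' }

To compute FOLLOW(T), find every occurrence of T on a right-hand side N → α T β: add FIRST(β) \ {ε}, and if β is empty or nullable also add FOLLOW(N). Iterate to a fixed point.

In E → T ;: T is followed by ';', add FIRST(';') \ {ε} = { ';' }
In E → D ; T: T is at the end, add FOLLOW(E)
In D → ( * T: T is at the end, add FOLLOW(D)

The FOLLOW sets referred to above (computed the same way, to a fixed point):
  FOLLOW(E) = { $, '(' }
  FOLLOW(D) = { $, '(', '*', ';' }

Taking the union: FOLLOW(T) = { $, '(', '*', ';' }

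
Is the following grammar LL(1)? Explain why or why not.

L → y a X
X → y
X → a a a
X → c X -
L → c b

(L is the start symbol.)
Yes, the grammar is LL(1).

For L:
  PREDICT(L → y a X) = { 'y' }
  PREDICT(L → c b) = { 'c' }
For X:
  PREDICT(X → y) = { 'y' }
  PREDICT(X → a a a) = { 'a' }
  PREDICT(X → c X '-') = { 'c' }

All predict sets are disjoint. The grammar IS LL(1).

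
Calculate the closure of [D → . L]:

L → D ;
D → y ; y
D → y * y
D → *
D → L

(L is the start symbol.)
To compute CLOSURE, for each item [A → α.Bβ] where B is a non-terminal, add [B → .γ] for all productions B → γ; repeat for the newly added items until nothing changes.

Start with: [D → . L]
  [D → . L] has the dot before L: add [L → . D ;]
  [L → . D ;] has the dot before D: add [D → . y ; y], [D → . y * y], [D → . *]
No further items can be added.

CLOSURE = { [D → . *], [D → . L], [D → . y * y], [D → . y ; y], [L → . D ;] }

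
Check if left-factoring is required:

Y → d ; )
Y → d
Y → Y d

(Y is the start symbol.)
Left-factoring is needed when two productions for the same non-terminal
share a common prefix on the right-hand side.

Productions for Y:
  Y → d ; )
  Y → d
  Y → Y d

Found common prefix 'd' in productions for Y

Answer: Yes, Y has productions with common prefix 'd'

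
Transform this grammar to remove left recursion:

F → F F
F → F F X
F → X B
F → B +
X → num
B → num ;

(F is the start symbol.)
F → X B F'
F → B + F'
F' → F F'
F' → F X F'
F' → ε
X → num
B → num ;

F is directly left-recursive. The standard transformation for
  A → A α₁ | ... | A α_m | β₁ | ... | β_n
is
  A  → β₁ A' | ... | β_n A'
  A' → α₁ A' | ... | α_m A' | ε

F → X B becomes F → X B F'
F → B + becomes F → B + F'
F → F F becomes F' → F F'
F → F F X becomes F' → F X F'
Add F' → ε

Productions for other non-terminals are unchanged:
  X → num
  B → num ;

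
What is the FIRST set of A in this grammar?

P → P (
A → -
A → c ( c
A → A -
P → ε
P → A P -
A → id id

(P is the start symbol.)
To compute FIRST(A), examine every production with A on the left-hand side, reading each right-hand side left to right until a non-nullable symbol is reached.

From A → -:
  - '-' is a terminal: add '-' and stop
From A → c ( c:
  - c is a terminal: add 'c' and stop
From A → A -:
  - A is the symbol being defined: contributes nothing new
    A is not nullable, so stop
From A → id id:
  - id is a terminal: add 'id' and stop

Collecting: FIRST(A) = { '-', 'c', 'id' }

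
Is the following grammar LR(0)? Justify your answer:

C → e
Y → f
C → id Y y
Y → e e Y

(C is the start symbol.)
Yes, the grammar is LR(0)

Augment with C' → C and build the canonical LR(0) collection (I0 = CLOSURE({[C' → . C]}), then GOTO on every symbol after a dot until no new states appear). It has 10 states:
  I0: { [C → . e], [C → . id Y y], [C' → . C] }  — shift
  I1: { [C' → C .] }  — accept
  I2: { [C → e .] }  — reduce
  I3: { [C → id . Y y], [Y → . e e Y], [Y → . f] }  — shift
  I4: { [C → id Y . y] }  — shift
  I5: { [Y → e . e Y] }  — shift
  I6: { [Y → f .] }  — reduce
  I7: { [Y → . e e Y], [Y → . f], [Y → e e . Y] }  — shift
  I8: { [Y → e e Y .] }  — reduce
  I9: { [C → id Y y .] }  — reduce

Every state is either a pure shift/goto state or contains exactly one complete item and nothing to shift — no conflicts. The grammar is LR(0).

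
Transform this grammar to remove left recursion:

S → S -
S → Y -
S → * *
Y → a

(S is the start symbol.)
S → Y - S'
S → * * S'
S' → - S'
S' → ε
Y → a

S is directly left-recursive. The standard transformation for
  A → A α₁ | ... | A α_m | β₁ | ... | β_n
is
  A  → β₁ A' | ... | β_n A'
  A' → α₁ A' | ... | α_m A' | ε

S → Y - becomes S → Y - S'
S → * * becomes S → * * S'
S → S - becomes S' → - S'
Add S' → ε

Productions for other non-terminals are unchanged:
  Y → a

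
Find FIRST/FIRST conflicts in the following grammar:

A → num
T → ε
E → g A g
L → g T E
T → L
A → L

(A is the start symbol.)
A FIRST/FIRST conflict occurs when two productions N → α and N → β for the same non-terminal have FIRST(α) ∩ FIRST(β) ≠ ∅ (with ε ∈ FIRST of a nullable right-hand side, so two nullable alternatives also conflict).

FIRST sets of the non-terminals at (or reachable through a nullable prefix from) the front of some alternative:
  FIRST(L) = { 'g' }

Productions for A:
  A → num: FIRST = { 'num' }
  A → L: FIRST = { 'g' }
Productions for T:
  T → ε: FIRST = { ε }
  T → L: FIRST = { 'g' }
E, L have only one production, so no FIRST/FIRST conflict is possible there.

All alternatives of each non-terminal have pairwise disjoint FIRST sets.

Answer: No FIRST/FIRST conflicts.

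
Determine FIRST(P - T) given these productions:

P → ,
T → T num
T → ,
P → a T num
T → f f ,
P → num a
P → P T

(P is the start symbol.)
FIRST sets of the non-terminals involved (from the grammar, by fixed-point iteration):
  FIRST(P) = { ',', 'a', 'num' }

To compute FIRST(P - T), process the symbols left to right:
Symbol P is a non-terminal. Add FIRST(P) \ {ε} = { ',', 'a', 'num' }
P is not nullable (ε ∉ FIRST(P)), so stop here.
FIRST(P - T) = { ',', 'a', 'num' }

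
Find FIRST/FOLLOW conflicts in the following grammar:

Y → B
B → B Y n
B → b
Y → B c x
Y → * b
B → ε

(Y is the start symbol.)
A FIRST/FOLLOW conflict occurs when a non-terminal N has a nullable alternative N → β (β ⇒* ε) and another alternative N → α with FIRST(α) ∩ FOLLOW(N) ≠ ∅: on such a lookahead the parser cannot decide between expanding α and letting N vanish via β.

Nullable non-terminals: B, Y.
FIRST sets used below: FIRST(B) = { '*', 'b', 'c', 'n', ε }, FIRST(Y) = { '*', 'b', 'c', 'n', ε }

B: nullable alternative(s) B → ε; FOLLOW(B) = { $, '*', 'b', 'c', 'n' }
  B → B Y n: FIRST \ {ε} = { '*', 'b', 'c', 'n' } — overlaps FOLLOW(B) on { '*', 'b', 'c', 'n' }: CONFLICT
  B → b: FIRST \ {ε} = { 'b' } — overlaps FOLLOW(B) on { 'b' }: CONFLICT
  B → ε: FIRST \ {ε} = { } — this is the only nullable alternative, skip

Y: nullable alternative(s) Y → B; FOLLOW(Y) = { $, 'n' }
  Y → B: FIRST \ {ε} = { '*', 'b', 'c', 'n' } — this is the only nullable alternative, skip
  Y → B c x: FIRST \ {ε} = { '*', 'b', 'c', 'n' } — overlaps FOLLOW(Y) on { 'n' }: CONFLICT
  Y → * b: FIRST \ {ε} = { '*' } — disjoint from FOLLOW(Y)

So the grammar has 3 FIRST/FOLLOW conflicts (marked CONFLICT above).

Answer: Yes. Y → B c x with FOLLOW(Y) on { 'n' }; B → B Y n with FOLLOW(B) on { '*', 'b', 'c', 'n' }; B → b with FOLLOW(B) on { 'b' }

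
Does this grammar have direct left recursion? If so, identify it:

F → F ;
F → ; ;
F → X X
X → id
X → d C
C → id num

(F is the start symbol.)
Direct left recursion occurs when N → N α for some non-terminal N (the right-hand side begins with the left-hand side itself).

F → F ;: LEFT RECURSIVE (starts with F)
F → ; ;: starts with ';'
F → X X: starts with X
X → id: starts with id
X → d C: starts with d
C → id num: starts with id

The grammar has direct left recursion on: F.

Answer: Yes, F is left-recursive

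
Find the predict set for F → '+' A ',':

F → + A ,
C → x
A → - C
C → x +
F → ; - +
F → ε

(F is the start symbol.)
{ '+' }

PREDICT(F → '+' A ',') = (FIRST(RHS) \ {ε}) ∪ (FOLLOW(F) if ε ∈ FIRST(RHS), i.e. RHS ⇒* ε)
FIRST('+' A ',') = { '+' }
ε ∉ FIRST('+' A ','), so FOLLOW(F) is not added.
PREDICT(F → '+' A ',') = { '+' }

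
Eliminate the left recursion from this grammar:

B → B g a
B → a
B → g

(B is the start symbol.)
B is directly left-recursive. The standard transformation for
  A → A α₁ | ... | A α_m | β₁ | ... | β_n
is
  A  → β₁ A' | ... | β_n A'
  A' → α₁ A' | ... | α_m A' | ε

B → a becomes B → a B'
B → g becomes B → g B'
B → B g a becomes B' → g a B'
Add B' → ε

Resulting grammar:
B → a B'
B → g B'
B' → g a B'
B' → ε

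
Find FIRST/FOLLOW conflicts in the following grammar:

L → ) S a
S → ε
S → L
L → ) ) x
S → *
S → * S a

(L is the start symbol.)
No FIRST/FOLLOW conflicts.

A FIRST/FOLLOW conflict occurs when a non-terminal N has a nullable alternative N → β (β ⇒* ε) and another alternative N → α with FIRST(α) ∩ FOLLOW(N) ≠ ∅: on such a lookahead the parser cannot decide between expanding α and letting N vanish via β.

Nullable non-terminals: S.
FIRST sets used below: FIRST(L) = { ')' }

S: nullable alternative(s) S → ε; FOLLOW(S) = { 'a' }
  S → ε: FIRST \ {ε} = { } — this is the only nullable alternative, skip
  S → L: FIRST \ {ε} = { ')' } — disjoint from FOLLOW(S)
  S → *: FIRST \ {ε} = { '*' } — disjoint from FOLLOW(S)
  S → * S a: FIRST \ {ε} = { '*' } — disjoint from FOLLOW(S)

L has no nullable alternative, so no FIRST/FOLLOW check is needed there.

No FIRST/FOLLOW conflicts found.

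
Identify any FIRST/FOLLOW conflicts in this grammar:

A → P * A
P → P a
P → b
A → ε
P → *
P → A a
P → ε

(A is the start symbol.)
Yes. A → P '*' A with FOLLOW(A) on { 'a' }; P → P a with FOLLOW(P) on { '*', 'a' }; P → '*' with FOLLOW(P) on { '*' }; P → A a with FOLLOW(P) on { '*', 'a' }

A FIRST/FOLLOW conflict occurs when a non-terminal N has a nullable alternative N → β (β ⇒* ε) and another alternative N → α with FIRST(α) ∩ FOLLOW(N) ≠ ∅: on such a lookahead the parser cannot decide between expanding α and letting N vanish via β.

Nullable non-terminals: A, P.
FIRST sets used below: FIRST(P) = { '*', 'a', 'b', ε }, FIRST(A) = { '*', 'a', 'b', ε }

A: nullable alternative(s) A → ε; FOLLOW(A) = { $, 'a' }
  A → P * A: FIRST \ {ε} = { '*', 'a', 'b' } — overlaps FOLLOW(A) on { 'a' }: CONFLICT
  A → ε: FIRST \ {ε} = { } — this is the only nullable alternative, skip

P: nullable alternative(s) P → ε; FOLLOW(P) = { '*', 'a' }
  P → P a: FIRST \ {ε} = { '*', 'a', 'b' } — overlaps FOLLOW(P) on { '*', 'a' }: CONFLICT
  P → b: FIRST \ {ε} = { 'b' } — disjoint from FOLLOW(P)
  P → *: FIRST \ {ε} = { '*' } — overlaps FOLLOW(P) on { '*' }: CONFLICT
  P → A a: FIRST \ {ε} = { '*', 'a', 'b' } — overlaps FOLLOW(P) on { '*', 'a' }: CONFLICT
  P → ε: FIRST \ {ε} = { } — this is the only nullable alternative, skip

So the grammar has 4 FIRST/FOLLOW conflicts (marked CONFLICT above).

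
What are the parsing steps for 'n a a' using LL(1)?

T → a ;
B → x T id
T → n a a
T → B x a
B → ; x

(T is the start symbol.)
LL(1) parsing maintains a stack (initially the start symbol over $) and the input. At each step: if the stack top is a terminal, match it against the current input token; if it is a non-terminal N, replace it with the RHS of M[N, lookahead] (the unique production whose predict set contains the lookahead).

Stack is shown with the top on the left.

Stack    Input    Action
------------------------
T $      n a a $  output T → n a a
n a a $  n a a $  match 'n'
a a $    a a $    match 'a'
a $      a $      match 'a'
$        $        accept

The string is accepted.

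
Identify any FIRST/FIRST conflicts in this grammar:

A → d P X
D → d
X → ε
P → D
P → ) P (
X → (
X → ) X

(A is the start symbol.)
No FIRST/FIRST conflicts.

FIRST sets of the non-terminals at (or reachable through a nullable prefix from) the front of some alternative:
  FIRST(D) = { 'd' }

Productions for X:
  X → ε: FIRST = { ε }
  X → (: FIRST = { '(' }
  X → ) X: FIRST = { ')' }
Productions for P:
  P → D: FIRST = { 'd' }
  P → ) P (: FIRST = { ')' }
A, D have only one production, so no FIRST/FIRST conflict is possible there.

All alternatives of each non-terminal have pairwise disjoint FIRST sets.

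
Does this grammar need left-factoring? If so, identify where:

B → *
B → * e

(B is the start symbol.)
Yes, B has productions with common prefix '*'

Left-factoring is needed when two productions for the same non-terminal
share a common prefix on the right-hand side.

Productions for B:
  B → *
  B → * e

Found common prefix '*' in productions for B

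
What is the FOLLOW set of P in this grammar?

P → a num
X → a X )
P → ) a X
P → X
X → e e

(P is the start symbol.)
To compute FOLLOW(P), find every occurrence of P on a right-hand side N → α P β: add FIRST(β) \ {ε}, and if β is empty or nullable also add FOLLOW(N). Iterate to a fixed point.

P is the start symbol, so $ ∈ FOLLOW(P).
P does not occur on any right-hand side.

Taking the union: FOLLOW(P) = { $ }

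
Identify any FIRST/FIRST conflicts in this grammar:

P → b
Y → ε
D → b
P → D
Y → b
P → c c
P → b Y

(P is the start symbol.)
Yes. P → b / P → D on { 'b' }; P → b / P → b Y on { 'b' }; P → D / P → b Y on { 'b' }

FIRST sets of the non-terminals at (or reachable through a nullable prefix from) the front of some alternative:
  FIRST(D) = { 'b' }

Productions for P:
  P → b: FIRST = { 'b' }
  P → D: FIRST = { 'b' }
  P → c c: FIRST = { 'c' }
  P → b Y: FIRST = { 'b' }
Productions for Y:
  Y → ε: FIRST = { ε }
  Y → b: FIRST = { 'b' }
D has only one production, so no FIRST/FIRST conflict is possible there.

Conflict for P: P → b and P → D
  Overlap: { 'b' }
Conflict for P: P → b and P → b Y
  Overlap: { 'b' }
Conflict for P: P → D and P → b Y
  Overlap: { 'b' }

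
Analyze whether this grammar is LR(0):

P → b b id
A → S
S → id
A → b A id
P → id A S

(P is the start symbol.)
Yes, the grammar is LR(0)

Augment with P' → P and build the canonical LR(0) collection (I0 = CLOSURE({[P' → . P]}), then GOTO on every symbol after a dot until no new states appear). It has 13 states:
  I0: { [P → . b b id], [P → . id A S], [P' → . P] }  — shift
  I1: { [P' → P .] }  — accept
  I2: { [P → b . b id] }  — shift
  I3: { [A → . S], [A → . b A id], [P → id . A S], [S → . id] }  — shift
  I4: { [P → id A . S], [S → . id] }  — shift
  I5: { [A → S .] }  — reduce
  I6: { [A → . S], [A → . b A id], [A → b . A id], [S → . id] }  — shift
  I7: { [S → id .] }  — reduce
  I8: { [A → b A . id] }  — shift
  I9: { [A → b A id .] }  — reduce
  I10: { [P → id A S .] }  — reduce
  I11: { [P → b b . id] }  — shift
  I12: { [P → b b id .] }  — reduce

Every state is either a pure shift/goto state or contains exactly one complete item and nothing to shift — no conflicts. The grammar is LR(0).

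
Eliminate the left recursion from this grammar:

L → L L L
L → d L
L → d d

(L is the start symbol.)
L → d L L'
L → d d L'
L' → L L L'
L' → ε

L is directly left-recursive. The standard transformation for
  A → A α₁ | ... | A α_m | β₁ | ... | β_n
is
  A  → β₁ A' | ... | β_n A'
  A' → α₁ A' | ... | α_m A' | ε

L → d L becomes L → d L L'
L → d d becomes L → d d L'
L → L L L becomes L' → L L L'
Add L' → ε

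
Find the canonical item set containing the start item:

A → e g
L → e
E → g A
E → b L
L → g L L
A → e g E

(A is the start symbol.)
First, augment the grammar with A' → A
I₀ = CLOSURE({ [A' → . A] }):
  [A' → . A] has the dot before A: add [A → . e g], [A → . e g E]
No further items can be added.

I₀ = { [A → . e g E], [A → . e g], [A' → . A] }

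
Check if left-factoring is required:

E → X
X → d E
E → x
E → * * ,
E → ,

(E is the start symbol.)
No, left-factoring is not needed

Left-factoring is needed when two productions for the same non-terminal
share a common prefix on the right-hand side.

Productions for E:
  E → X
  E → x
  E → * * ,
  E → ,

No common prefixes found.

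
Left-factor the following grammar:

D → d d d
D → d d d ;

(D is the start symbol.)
Left-factoring transforms A → αβ₁ | αβ₂ into A → αA' and A' → β₁ | β₂
(α is the longest common prefix among the alternatives). Repeat until
no nonterminal has two alternatives with a common prefix.

Round 1: D has alternatives sharing prefix 'd d d'. Introduce D': D → d d d D'
  Add: D' → ε
  Add: D' → ;

No remaining common prefixes — done.

Resulting grammar:
D → d d d D'
D' → ε
D' → ;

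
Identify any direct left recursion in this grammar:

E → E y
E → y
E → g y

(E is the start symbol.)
E → E y: LEFT RECURSIVE (starts with E)
E → y: starts with y
E → g y: starts with g

The grammar has direct left recursion on: E.

Answer: Yes, E is left-recursive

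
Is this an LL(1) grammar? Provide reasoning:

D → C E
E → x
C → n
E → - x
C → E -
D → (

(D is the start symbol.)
Relevant sets:
  FIRST(C) = { '-', 'n', 'x' }
  FIRST(E) = { '-', 'x' }

For D:
  PREDICT(D → C E) = { '-', 'n', 'x' }
  PREDICT(D → '(') = { '(' }
For E:
  PREDICT(E → x) = { 'x' }
  PREDICT(E → '-' x) = { '-' }
For C:
  PREDICT(C → n) = { 'n' }
  PREDICT(C → E '-') = { '-', 'x' }

All predict sets are disjoint. The grammar IS LL(1).

Answer: Yes, the grammar is LL(1).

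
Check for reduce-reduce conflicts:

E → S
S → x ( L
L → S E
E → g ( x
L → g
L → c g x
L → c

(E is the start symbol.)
No reduce-reduce conflicts

A reduce-reduce conflict occurs when an LR(0) state has two complete items [A → α .] and [B → β .] — both call for a reduction, and with no lookahead the parser cannot choose between them.

Augment with E' → E and build the canonical LR(0) collection (I0 = CLOSURE({[E' → . E]}), then GOTO on every symbol after a dot until no new states appear). It has 15 states:
  I0: { [E → . S], [E → . g ( x], [E' → . E], [S → . x ( L] }  — shift
  I1: { [E' → E .] }  — accept
  I2: { [E → S .] }  — reduce
  I3: { [E → g . ( x] }  — shift
  I4: { [S → x . ( L] }  — shift
  I5: { [L → . S E], [L → . c g x], [L → . c], [L → . g], [S → . x ( L], [S → x ( . L] }  — shift
  I6: { [S → x ( L .] }  — reduce
  I7: { [E → . S], [E → . g ( x], [L → S . E], [S → . x ( L] }  — shift
  I8: { [L → c . g x], [L → c .] }  — shift, reduce
  I9: { [L → g .] }  — reduce
  I10: { [L → c g . x] }  — shift
  I11: { [L → c g x .] }  — reduce
  I12: { [L → S E .] }  — reduce
  I13: { [E → g ( . x] }  — shift
  I14: { [E → g ( x .] }  — reduce

No state contains more than one complete item.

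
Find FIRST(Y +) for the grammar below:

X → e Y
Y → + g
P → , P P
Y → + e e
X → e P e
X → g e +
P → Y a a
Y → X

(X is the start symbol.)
FIRST sets of the non-terminals involved (from the grammar, by fixed-point iteration):
  FIRST(Y) = { '+', 'e', 'g' }

To compute FIRST(Y +), process the symbols left to right:
Symbol Y is a non-terminal. Add FIRST(Y) \ {ε} = { '+', 'e', 'g' }
Y is not nullable (ε ∉ FIRST(Y)), so stop here.
FIRST(Y +) = { '+', 'e', 'g' }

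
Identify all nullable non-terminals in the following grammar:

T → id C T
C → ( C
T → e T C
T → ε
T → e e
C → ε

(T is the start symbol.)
{ 'C', 'T' }

A non-terminal is nullable if it can derive ε (the empty string): either it has an ε-production, or it has a production whose right-hand side consists entirely of nullable non-terminals.

ε-productions: T → ε, C → ε
So T, C are immediately nullable.
Every non-terminal is now nullable.
Nullable = { 'C', 'T' }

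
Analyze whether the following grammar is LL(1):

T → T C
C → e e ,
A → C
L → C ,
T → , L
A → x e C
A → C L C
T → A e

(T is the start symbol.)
No. Predict set conflict for T: { ',' }

A grammar is LL(1) if for each non-terminal N with multiple productions, the predict sets of those productions are pairwise disjoint, where PREDICT(N → α) = (FIRST(α) \ {ε}) ∪ (FOLLOW(N) if α ⇒* ε).

Relevant sets:
  FIRST(T) = { ',', 'e', 'x' }
  FIRST(A) = { 'e', 'x' }
  FIRST(C) = { 'e' }

For T:
  PREDICT(T → T C) = { ',', 'e', 'x' }
  PREDICT(T → ',' L) = { ',' }
  PREDICT(T → A e) = { 'e', 'x' }
For A:
  PREDICT(A → C) = { 'e' }
  PREDICT(A → x e C) = { 'x' }
  PREDICT(A → C L C) = { 'e' }
C, L have a single production, so nothing to check there.

Conflict found: Predict set conflict for T: { ',' }
The grammar is NOT LL(1).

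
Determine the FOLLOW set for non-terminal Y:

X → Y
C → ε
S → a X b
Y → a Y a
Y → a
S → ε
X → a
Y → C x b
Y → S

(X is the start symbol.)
{ $, 'a', 'b' }

To compute FOLLOW(Y), find every occurrence of Y on a right-hand side N → α Y β: add FIRST(β) \ {ε}, and if β is empty or nullable also add FOLLOW(N). Iterate to a fixed point.

In X → Y: Y is at the end, add FOLLOW(X)
In Y → a Y a: Y is followed by a, add FIRST(a) \ {ε} = { 'a' }

The FOLLOW sets referred to above (computed the same way, to a fixed point):
  FOLLOW(X) = { $, 'b' }

Taking the union: FOLLOW(Y) = { $, 'a', 'b' }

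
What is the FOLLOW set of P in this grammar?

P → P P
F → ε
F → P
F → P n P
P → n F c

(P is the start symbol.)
{ $, 'c', 'n' }

P is the start symbol, so $ ∈ FOLLOW(P).
In P → P P: P is followed by P, add FIRST(P) \ {ε} = { 'n' }
In P → P P: P is at the end; this adds FOLLOW(P) to itself — nothing new
In F → P: P is at the end, add FOLLOW(F)
In F → P n P: P is followed by n P, add FIRST(n P) \ {ε} = { 'n' }
In F → P n P: P is at the end, add FOLLOW(F)

The FOLLOW sets referred to above (computed the same way, to a fixed point):
  FOLLOW(F) = { 'c' }

Taking the union: FOLLOW(P) = { $, 'c', 'n' }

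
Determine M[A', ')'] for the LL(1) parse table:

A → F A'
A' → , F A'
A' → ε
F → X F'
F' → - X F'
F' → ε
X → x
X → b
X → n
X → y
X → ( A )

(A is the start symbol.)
To find M[A', ')'], we find productions for A' where ')' is in the predict set (PREDICT(N → α) = (FIRST(α) \ {ε}) ∪ (FOLLOW(N) if α ⇒* ε)).

Relevant sets:
  FOLLOW(A') = { $, ')' }

A' → , F A': PREDICT = { ',' }
A' → ε: PREDICT = { $, ')' }
  ')' is in predict set, so this production goes in M[A', ')']

M[A', ')'] = A' → ε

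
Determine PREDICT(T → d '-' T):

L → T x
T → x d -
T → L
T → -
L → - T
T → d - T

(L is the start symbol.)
{ 'd' }

PREDICT(T → d '-' T) = (FIRST(RHS) \ {ε}) ∪ (FOLLOW(T) if ε ∈ FIRST(RHS), i.e. RHS ⇒* ε)
FIRST(d '-' T) = { 'd' }
ε ∉ FIRST(d '-' T), so FOLLOW(T) is not added.
PREDICT(T → d '-' T) = { 'd' }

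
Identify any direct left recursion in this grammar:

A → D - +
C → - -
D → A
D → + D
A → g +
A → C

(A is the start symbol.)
No direct left recursion

Direct left recursion occurs when N → N α for some non-terminal N (the right-hand side begins with the left-hand side itself).

A → D - +: starts with D
C → - -: starts with '-'
D → A: starts with A
D → + D: starts with '+'
A → g +: starts with g
A → C: starts with C

No direct left recursion found.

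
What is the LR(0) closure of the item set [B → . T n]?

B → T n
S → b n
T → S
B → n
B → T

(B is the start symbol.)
To compute CLOSURE, for each item [A → α.Bβ] where B is a non-terminal, add [B → .γ] for all productions B → γ; repeat for the newly added items until nothing changes.

Start with: [B → . T n]
  [B → . T n] has the dot before T: add [T → . S]
  [T → . S] has the dot before S: add [S → . b n]
No further items can be added.

CLOSURE = { [B → . T n], [S → . b n], [T → . S] }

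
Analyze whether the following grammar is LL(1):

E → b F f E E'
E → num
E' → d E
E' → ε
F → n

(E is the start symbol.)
No. Predict set conflict for E': { 'd' }

A grammar is LL(1) if for each non-terminal N with multiple productions, the predict sets of those productions are pairwise disjoint, where PREDICT(N → α) = (FIRST(α) \ {ε}) ∪ (FOLLOW(N) if α ⇒* ε).

Relevant sets:
  FOLLOW(E') = { $, 'd' }

For E:
  PREDICT(E → b F f E E') = { 'b' }
  PREDICT(E → num) = { 'num' }
For E':
  PREDICT(E' → d E) = { 'd' }
  PREDICT(E' → ε) = { $, 'd' }
F has a single production, so nothing to check there.

Conflict found: Predict set conflict for E': { 'd' }
The grammar is NOT LL(1).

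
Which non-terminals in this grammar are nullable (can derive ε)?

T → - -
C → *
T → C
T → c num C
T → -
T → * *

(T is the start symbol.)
None

A non-terminal is nullable if it can derive ε (the empty string): either it has an ε-production, or it has a production whose right-hand side consists entirely of nullable non-terminals.

There are no ε-productions, so no non-terminal can derive ε.
No non-terminals are nullable.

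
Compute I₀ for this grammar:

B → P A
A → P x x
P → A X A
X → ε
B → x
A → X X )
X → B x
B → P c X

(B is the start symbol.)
{ [A → . P x x], [A → . X X )], [B → . P A], [B → . P c X], [B → . x], [B' → . B], [P → . A X A], [X → . B x], [X → .] }

First, augment the grammar with B' → B
I₀ = CLOSURE({ [B' → . B] }):
  [B' → . B] has the dot before B: add [B → . P A], [B → . x], [B → . P c X]
  [B → . P A] has the dot before P: add [P → . A X A]
  [P → . A X A] has the dot before A: add [A → . P x x], [A → . X X )]
  [A → . X X )] has the dot before X: add [X → .], [X → . B x]
No further items can be added.

I₀ = { [A → . P x x], [A → . X X )], [B → . P A], [B → . P c X], [B → . x], [B' → . B], [P → . A X A], [X → . B x], [X → .] }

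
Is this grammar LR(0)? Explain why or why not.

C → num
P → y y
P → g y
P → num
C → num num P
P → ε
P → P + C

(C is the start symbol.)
No. Shift-reduce conflict between [C → num .] and [C → num . num P]

Augment with C' → C and build the canonical LR(0) collection (I0 = CLOSURE({[C' → . C]}), then GOTO on every symbol after a dot until no new states appear). It has 12 states:
  I0: { [C → . num num P], [C → . num], [C' → . C] }  — shift
  I1: { [C' → C .] }  — accept
  I2: { [C → num . num P], [C → num .] }  — shift, reduce
  I3: { [C → num num . P], [P → . P + C], [P → . g y], [P → . num], [P → . y y], [P → .] }  — shift, reduce
  I4: { [C → num num P .], [P → P . + C] }  — shift, reduce
  I5: { [P → g . y] }  — shift
  I6: { [P → num .] }  — reduce
  I7: { [P → y . y] }  — shift
  I8: { [P → y y .] }  — reduce
  I9: { [P → g y .] }  — reduce
  I10: { [C → . num num P], [C → . num], [P → P + . C] }  — shift
  I11: { [P → P + C .] }  — reduce

Conflict in state I2:
  Shift-reduce conflict between [C → num .] and [C → num . num P]
So the grammar is NOT LR(0).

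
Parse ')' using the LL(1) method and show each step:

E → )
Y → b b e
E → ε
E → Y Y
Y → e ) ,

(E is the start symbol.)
LL(1) parsing maintains a stack (initially the start symbol over $) and the input. At each step: if the stack top is a terminal, match it against the current input token; if it is a non-terminal N, replace it with the RHS of M[N, lookahead] (the unique production whose predict set contains the lookahead).

Stack is shown with the top on the left.

Stack  Input  Action
--------------------
E $    ) $    output E → )
) $    ) $    match ')'
$      $      accept

The string is accepted.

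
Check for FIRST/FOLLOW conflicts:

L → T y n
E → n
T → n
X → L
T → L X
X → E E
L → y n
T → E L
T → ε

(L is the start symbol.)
Yes. T → L X with FOLLOW(T) on { 'y' }

A FIRST/FOLLOW conflict occurs when a non-terminal N has a nullable alternative N → β (β ⇒* ε) and another alternative N → α with FIRST(α) ∩ FOLLOW(N) ≠ ∅: on such a lookahead the parser cannot decide between expanding α and letting N vanish via β.

Nullable non-terminals: T.
FIRST sets used below: FIRST(L) = { 'n', 'y' }, FIRST(E) = { 'n' }

T: nullable alternative(s) T → ε; FOLLOW(T) = { 'y' }
  T → n: FIRST \ {ε} = { 'n' } — disjoint from FOLLOW(T)
  T → L X: FIRST \ {ε} = { 'n', 'y' } — overlaps FOLLOW(T) on { 'y' }: CONFLICT
  T → E L: FIRST \ {ε} = { 'n' } — disjoint from FOLLOW(T)
  T → ε: FIRST \ {ε} = { } — this is the only nullable alternative, skip

E, L, X have no nullable alternative, so no FIRST/FOLLOW check is needed there.

So the grammar has 1 FIRST/FOLLOW conflict (marked CONFLICT above).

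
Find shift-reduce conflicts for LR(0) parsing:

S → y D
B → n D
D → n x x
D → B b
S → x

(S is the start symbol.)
A shift-reduce conflict occurs when an LR(0) state has both:
  - a complete (reduce) item [A → α .] (dot at the end), and
  - a shift item [B → β . c γ] (dot before a terminal).

Augment with S' → S and build the canonical LR(0) collection (I0 = CLOSURE({[S' → . S]}), then GOTO on every symbol after a dot until no new states appear). It has 11 states:
  I0: { [S → . x], [S → . y D], [S' → . S] }  — shift
  I1: { [S' → S .] }  — accept
  I2: { [S → x .] }  — reduce
  I3: { [B → . n D], [D → . B b], [D → . n x x], [S → y . D] }  — shift
  I4: { [D → B . b] }  — shift
  I5: { [S → y D .] }  — reduce
  I6: { [B → . n D], [B → n . D], [D → . B b], [D → . n x x], [D → n . x x] }  — shift
  I7: { [B → n D .] }  — reduce
  I8: { [D → n x . x] }  — shift
  I9: { [D → n x x .] }  — reduce
  I10: { [D → B b .] }  — reduce

No state contains both a complete item and a shift item.

Answer: No shift-reduce conflicts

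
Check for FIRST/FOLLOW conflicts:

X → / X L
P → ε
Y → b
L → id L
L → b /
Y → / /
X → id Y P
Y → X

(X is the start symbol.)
No FIRST/FOLLOW conflicts.

A FIRST/FOLLOW conflict occurs when a non-terminal N has a nullable alternative N → β (β ⇒* ε) and another alternative N → α with FIRST(α) ∩ FOLLOW(N) ≠ ∅: on such a lookahead the parser cannot decide between expanding α and letting N vanish via β.

Nullable non-terminals: P.
P has a nullable alternative but only one production, so nothing to check.

L, X, Y have no nullable alternative, so no FIRST/FOLLOW check is needed there.

No FIRST/FOLLOW conflicts found.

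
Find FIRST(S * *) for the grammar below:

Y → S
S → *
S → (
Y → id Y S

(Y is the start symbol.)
FIRST sets of the non-terminals involved (from the grammar, by fixed-point iteration):
  FIRST(S) = { '(', '*' }

To compute FIRST(S * *), process the symbols left to right:
Symbol S is a non-terminal. Add FIRST(S) \ {ε} = { '(', '*' }
S is not nullable (ε ∉ FIRST(S)), so stop here.
FIRST(S * *) = { '(', '*' }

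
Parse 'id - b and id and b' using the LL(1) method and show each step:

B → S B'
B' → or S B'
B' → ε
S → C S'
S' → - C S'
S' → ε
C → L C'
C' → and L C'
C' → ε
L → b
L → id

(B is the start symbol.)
LL(1) parsing maintains a stack (initially the start symbol over $) and the input. At each step: if the stack top is a terminal, match it against the current input token; if it is a non-terminal N, replace it with the RHS of M[N, lookahead] (the unique production whose predict set contains the lookahead).

Stack is shown with the top on the left.

Stack             Input                  Action
-----------------------------------------------
B $               id - b and id and b $  output B → S B'
S B' $            id - b and id and b $  output S → C S'
C S' B' $         id - b and id and b $  output C → L C'
L C' S' B' $      id - b and id and b $  output L → id
id C' S' B' $     id - b and id and b $  match 'id'
C' S' B' $        - b and id and b $     output C' → ε
S' B' $           - b and id and b $     output S' → - C S'
- C S' B' $       - b and id and b $     match '-'
C S' B' $         b and id and b $       output C → L C'
L C' S' B' $      b and id and b $       output L → b
b C' S' B' $      b and id and b $       match 'b'
C' S' B' $        and id and b $         output C' → and L C'
and L C' S' B' $  and id and b $         match 'and'
L C' S' B' $      id and b $             output L → id
id C' S' B' $     id and b $             match 'id'
C' S' B' $        and b $                output C' → and L C'
and L C' S' B' $  and b $                match 'and'
L C' S' B' $      b $                    output L → b
b C' S' B' $      b $                    match 'b'
C' S' B' $        $                      output C' → ε
S' B' $           $                      output S' → ε
B' $              $                      output B' → ε
$                 $                      accept

The string is accepted.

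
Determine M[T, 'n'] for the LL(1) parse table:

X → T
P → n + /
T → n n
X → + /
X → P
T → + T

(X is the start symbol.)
T → n n

To find M[T, 'n'], we find productions for T where 'n' is in the predict set (PREDICT(N → α) = (FIRST(α) \ {ε}) ∪ (FOLLOW(N) if α ⇒* ε)).

T → n n: PREDICT = { 'n' }
  'n' is in predict set, so this production goes in M[T, 'n']
T → + T: PREDICT = { '+' }

M[T, 'n'] = T → n n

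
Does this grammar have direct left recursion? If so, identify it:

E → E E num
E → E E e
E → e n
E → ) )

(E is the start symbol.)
Yes, E is left-recursive

Direct left recursion occurs when N → N α for some non-terminal N (the right-hand side begins with the left-hand side itself).

E → E E num: LEFT RECURSIVE (starts with E)
E → E E e: LEFT RECURSIVE (starts with E)
E → e n: starts with e
E → ) ): starts with ')'

The grammar has direct left recursion on: E.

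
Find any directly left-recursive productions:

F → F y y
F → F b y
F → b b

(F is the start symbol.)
Yes, F is left-recursive

F → F y y: LEFT RECURSIVE (starts with F)
F → F b y: LEFT RECURSIVE (starts with F)
F → b b: starts with b

The grammar has direct left recursion on: F.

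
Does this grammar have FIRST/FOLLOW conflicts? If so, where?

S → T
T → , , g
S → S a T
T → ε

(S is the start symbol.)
A FIRST/FOLLOW conflict occurs when a non-terminal N has a nullable alternative N → β (β ⇒* ε) and another alternative N → α with FIRST(α) ∩ FOLLOW(N) ≠ ∅: on such a lookahead the parser cannot decide between expanding α and letting N vanish via β.

Nullable non-terminals: S, T.
FIRST sets used below: FIRST(T) = { ',', ε }, FIRST(S) = { ',', 'a', ε }

S: nullable alternative(s) S → T; FOLLOW(S) = { $, 'a' }
  S → T: FIRST \ {ε} = { ',' } — this is the only nullable alternative, skip
  S → S a T: FIRST \ {ε} = { ',', 'a' } — overlaps FOLLOW(S) on { 'a' }: CONFLICT

T: nullable alternative(s) T → ε; FOLLOW(T) = { $, 'a' }
  T → , , g: FIRST \ {ε} = { ',' } — disjoint from FOLLOW(T)
  T → ε: FIRST \ {ε} = { } — this is the only nullable alternative, skip

So the grammar has 1 FIRST/FOLLOW conflict (marked CONFLICT above).

Answer: Yes. S → S a T with FOLLOW(S) on { 'a' }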